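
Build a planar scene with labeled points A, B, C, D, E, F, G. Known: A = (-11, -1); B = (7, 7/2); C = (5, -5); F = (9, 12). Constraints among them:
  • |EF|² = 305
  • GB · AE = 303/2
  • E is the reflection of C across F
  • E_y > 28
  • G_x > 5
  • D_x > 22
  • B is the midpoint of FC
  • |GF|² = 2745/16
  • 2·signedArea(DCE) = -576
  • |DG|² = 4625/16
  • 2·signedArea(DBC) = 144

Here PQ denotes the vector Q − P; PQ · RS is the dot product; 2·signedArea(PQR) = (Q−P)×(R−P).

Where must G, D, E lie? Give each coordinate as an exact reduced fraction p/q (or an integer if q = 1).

1. E_x = 13  [E is the reflection of C across F]
2. E_y = 29  [E is the reflection of C across F]
   → E = (13, 29)
3. G_x = 6  [line -24·x + -30·y + 243/2 = 0 ∩ |GF|² = 2745/16]
4. G_y = -3/4  [line -24·x + -30·y + 243/2 = 0 ∩ |GF|² = 2745/16]
   → G = (6, -3/4)
5. D_x = 23  [line 17/2·x + -2·y + -393/2 = 0 ∩ |DG|² = 4625/16]
6. D_y = -1/2  [line 17/2·x + -2·y + -393/2 = 0 ∩ |DG|² = 4625/16]
   → D = (23, -1/2)

D = (23, -1/2)
E = (13, 29)
G = (6, -3/4)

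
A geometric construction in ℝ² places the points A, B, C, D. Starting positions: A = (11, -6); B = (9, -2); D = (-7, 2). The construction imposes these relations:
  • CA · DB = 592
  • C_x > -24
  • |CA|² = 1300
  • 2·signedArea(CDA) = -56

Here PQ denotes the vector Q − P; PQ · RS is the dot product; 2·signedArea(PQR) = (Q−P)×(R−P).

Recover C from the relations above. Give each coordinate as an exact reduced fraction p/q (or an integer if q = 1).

1. C_x = -23  [CA · DB = 592 ∩ 2·signedArea(CDA) = -56]
2. C_y = 6  [CA · DB = 592 ∩ 2·signedArea(CDA) = -56]
   → C = (-23, 6)

C = (-23, 6)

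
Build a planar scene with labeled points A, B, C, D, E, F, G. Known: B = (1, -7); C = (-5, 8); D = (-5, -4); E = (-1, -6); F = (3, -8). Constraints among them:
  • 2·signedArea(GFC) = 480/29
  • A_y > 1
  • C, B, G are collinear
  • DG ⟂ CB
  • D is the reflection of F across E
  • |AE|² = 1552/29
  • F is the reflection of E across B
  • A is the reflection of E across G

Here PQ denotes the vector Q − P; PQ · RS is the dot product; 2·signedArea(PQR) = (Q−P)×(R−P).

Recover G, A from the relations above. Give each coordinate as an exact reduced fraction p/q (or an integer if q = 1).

1. G_x = -25/29  [C, B, G are collinear ∩ DG ⟂ CB]
2. G_y = -68/29  [C, B, G are collinear ∩ DG ⟂ CB]
   → G = (-25/29, -68/29)
3. A_x = -21/29  [A is the reflection of E across G]
4. A_y = 38/29  [A is the reflection of E across G]
   → A = (-21/29, 38/29)

A = (-21/29, 38/29)
G = (-25/29, -68/29)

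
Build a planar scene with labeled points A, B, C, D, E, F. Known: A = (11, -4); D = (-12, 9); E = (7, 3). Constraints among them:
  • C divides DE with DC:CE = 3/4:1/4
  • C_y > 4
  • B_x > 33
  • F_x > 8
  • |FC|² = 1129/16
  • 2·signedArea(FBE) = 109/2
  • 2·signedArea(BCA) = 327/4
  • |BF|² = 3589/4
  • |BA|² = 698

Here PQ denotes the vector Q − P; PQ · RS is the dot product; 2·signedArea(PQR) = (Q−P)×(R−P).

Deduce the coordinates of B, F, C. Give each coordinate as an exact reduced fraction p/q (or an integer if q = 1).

1. C_x = 9/4  [C divides DE with DC:CE = 3/4:1/4]
2. C_y = 9/2  [C divides DE with DC:CE = 3/4:1/4]
   → C = (9/4, 9/2)
3. B_x = 34  [line 17/2·x + 35/4·y + -561/4 = 0 ∩ |BA|² = 698]
4. B_y = -17  [line 17/2·x + 35/4·y + -561/4 = 0 ∩ |BA|² = 698]
   → B = (34, -17)
5. F_x = 9  [line -20·x + -27·y + 333/2 = 0 ∩ |FC|² = 1129/16]
6. F_y = -1/2  [line -20·x + -27·y + 333/2 = 0 ∩ |FC|² = 1129/16]
   → F = (9, -1/2)

B = (34, -17)
C = (9/4, 9/2)
F = (9, -1/2)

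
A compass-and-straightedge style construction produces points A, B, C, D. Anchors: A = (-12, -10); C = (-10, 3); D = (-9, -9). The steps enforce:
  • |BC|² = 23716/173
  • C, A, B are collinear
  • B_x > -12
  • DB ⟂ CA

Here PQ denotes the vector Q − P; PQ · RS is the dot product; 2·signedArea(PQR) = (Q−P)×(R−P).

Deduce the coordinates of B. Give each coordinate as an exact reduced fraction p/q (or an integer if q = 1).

1. B_x = -2038/173  [C, A, B are collinear ∩ DB ⟂ CA]
2. B_y = -1483/173  [C, A, B are collinear ∩ DB ⟂ CA]
   → B = (-2038/173, -1483/173)

B = (-2038/173, -1483/173)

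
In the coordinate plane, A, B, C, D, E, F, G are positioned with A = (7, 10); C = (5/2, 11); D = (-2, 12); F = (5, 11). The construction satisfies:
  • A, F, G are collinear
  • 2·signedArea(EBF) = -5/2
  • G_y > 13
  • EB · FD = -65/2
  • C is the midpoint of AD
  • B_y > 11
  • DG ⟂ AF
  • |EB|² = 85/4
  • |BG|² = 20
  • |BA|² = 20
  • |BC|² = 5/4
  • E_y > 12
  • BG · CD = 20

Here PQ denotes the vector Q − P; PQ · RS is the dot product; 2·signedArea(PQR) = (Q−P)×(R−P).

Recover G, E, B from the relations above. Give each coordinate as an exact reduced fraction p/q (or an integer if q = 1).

B = (3, 12)
E = (-3/2, 13)
G = (-1, 14)

1. G_x = -1  [A, F, G are collinear ∩ DG ⟂ AF]
2. G_y = 14  [A, F, G are collinear ∩ DG ⟂ AF]
   → G = (-1, 14)
3. B_x = 3  [line 9/2·x + -1·y + -3/2 = 0 ∩ |BA|² = 20]
4. B_y = 12  [line 9/2·x + -1·y + -3/2 = 0 ∩ |BA|² = 20]
   → B = (3, 12)
5. E_x = -3/2  [EB · FD = -65/2 ∩ 2·signedArea(EBF) = -5/2]
6. E_y = 13  [EB · FD = -65/2 ∩ 2·signedArea(EBF) = -5/2]
   → E = (-3/2, 13)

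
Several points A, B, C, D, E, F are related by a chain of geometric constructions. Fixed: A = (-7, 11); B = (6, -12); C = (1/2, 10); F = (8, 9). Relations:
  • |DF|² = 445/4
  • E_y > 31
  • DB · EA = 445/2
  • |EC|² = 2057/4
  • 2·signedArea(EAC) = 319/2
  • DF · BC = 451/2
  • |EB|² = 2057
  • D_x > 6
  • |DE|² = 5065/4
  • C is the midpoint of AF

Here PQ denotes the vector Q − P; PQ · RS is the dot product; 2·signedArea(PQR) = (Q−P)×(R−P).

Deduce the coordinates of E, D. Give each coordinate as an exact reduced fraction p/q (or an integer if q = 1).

1. E_x = -5  [line 1·x + 15/2·y + -235 = 0 ∩ |EB|² = 2057]
2. E_y = 32  [line 1·x + 15/2·y + -235 = 0 ∩ |EB|² = 2057]
   → E = (-5, 32)
3. D_x = 7  [DB · EA = 445/2 ∩ DF · BC = 451/2]
4. D_y = -3/2  [DB · EA = 445/2 ∩ DF · BC = 451/2]
   → D = (7, -3/2)

D = (7, -3/2)
E = (-5, 32)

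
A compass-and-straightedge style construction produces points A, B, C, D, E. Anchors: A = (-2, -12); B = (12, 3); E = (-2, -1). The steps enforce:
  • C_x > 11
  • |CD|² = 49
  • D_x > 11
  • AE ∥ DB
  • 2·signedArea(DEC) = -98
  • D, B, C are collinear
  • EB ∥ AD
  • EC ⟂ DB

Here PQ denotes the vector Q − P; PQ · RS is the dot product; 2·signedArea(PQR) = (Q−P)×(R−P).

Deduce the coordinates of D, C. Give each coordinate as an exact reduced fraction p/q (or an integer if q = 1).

C = (12, -1)
D = (12, -8)

1. D_x = 12  [AE ∥ DB ∩ EB ∥ AD]
2. D_y = -8  [AE ∥ DB ∩ EB ∥ AD]
   → D = (12, -8)
3. C_x = 12  [D, B, C are collinear ∩ EC ⟂ DB]
4. C_y = -1  [D, B, C are collinear ∩ EC ⟂ DB]
   → C = (12, -1)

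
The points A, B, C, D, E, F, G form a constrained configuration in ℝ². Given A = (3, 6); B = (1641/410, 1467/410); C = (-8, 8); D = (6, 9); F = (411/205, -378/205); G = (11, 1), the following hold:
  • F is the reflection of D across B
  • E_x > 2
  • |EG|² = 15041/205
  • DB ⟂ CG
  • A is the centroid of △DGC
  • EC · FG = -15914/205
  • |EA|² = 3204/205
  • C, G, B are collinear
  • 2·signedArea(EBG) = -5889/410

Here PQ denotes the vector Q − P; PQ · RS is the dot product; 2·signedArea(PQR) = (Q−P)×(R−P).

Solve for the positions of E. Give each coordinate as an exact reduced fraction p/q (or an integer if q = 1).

1. E_x = 513/205  [2·signedArea(EBG) = -5889/410 ∩ EC · FG = -15914/205]
2. E_y = 426/205  [2·signedArea(EBG) = -5889/410 ∩ EC · FG = -15914/205]
   → E = (513/205, 426/205)

E = (513/205, 426/205)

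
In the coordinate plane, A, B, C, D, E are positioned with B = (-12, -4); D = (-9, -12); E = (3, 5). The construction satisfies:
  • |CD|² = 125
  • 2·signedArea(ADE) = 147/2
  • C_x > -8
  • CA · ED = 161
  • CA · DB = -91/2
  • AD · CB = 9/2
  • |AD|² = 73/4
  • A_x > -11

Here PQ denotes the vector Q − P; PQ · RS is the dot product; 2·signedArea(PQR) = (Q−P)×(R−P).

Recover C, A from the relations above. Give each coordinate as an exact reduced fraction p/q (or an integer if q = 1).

A = (-21/2, -8)
C = (-7, -1)

1. A_x = -21/2  [line -17·x + 12·y + -165/2 = 0 ∩ |AD|² = 73/4]
2. A_y = -8  [line -17·x + 12·y + -165/2 = 0 ∩ |AD|² = 73/4]
   → A = (-21/2, -8)
3. C_x = -7  [CA · DB = -91/2 ∩ CA · ED = 161]
4. C_y = -1  [CA · DB = -91/2 ∩ CA · ED = 161]
   → C = (-7, -1)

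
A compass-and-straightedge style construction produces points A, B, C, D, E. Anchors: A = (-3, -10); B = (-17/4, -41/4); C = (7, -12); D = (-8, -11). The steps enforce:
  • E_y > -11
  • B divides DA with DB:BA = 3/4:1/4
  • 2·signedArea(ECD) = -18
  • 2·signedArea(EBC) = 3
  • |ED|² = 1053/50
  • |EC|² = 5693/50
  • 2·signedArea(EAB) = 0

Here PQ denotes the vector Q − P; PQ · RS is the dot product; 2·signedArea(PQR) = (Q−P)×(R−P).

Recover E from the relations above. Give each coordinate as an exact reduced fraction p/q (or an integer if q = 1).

1. E_x = -7/2  [2·signedArea(EAB) = 0 ∩ 2·signedArea(ECD) = -18]
2. E_y = -101/10  [2·signedArea(EAB) = 0 ∩ 2·signedArea(ECD) = -18]
   → E = (-7/2, -101/10)

E = (-7/2, -101/10)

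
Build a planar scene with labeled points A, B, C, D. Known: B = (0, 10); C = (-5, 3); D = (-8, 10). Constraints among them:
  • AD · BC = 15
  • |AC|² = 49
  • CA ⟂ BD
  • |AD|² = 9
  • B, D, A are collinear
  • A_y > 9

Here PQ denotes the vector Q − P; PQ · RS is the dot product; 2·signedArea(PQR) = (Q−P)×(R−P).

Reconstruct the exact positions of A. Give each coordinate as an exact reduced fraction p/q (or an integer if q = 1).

A = (-5, 10)

1. A_x = -5  [B, D, A are collinear ∩ CA ⟂ BD]
2. A_y = 10  [B, D, A are collinear ∩ CA ⟂ BD]
   → A = (-5, 10)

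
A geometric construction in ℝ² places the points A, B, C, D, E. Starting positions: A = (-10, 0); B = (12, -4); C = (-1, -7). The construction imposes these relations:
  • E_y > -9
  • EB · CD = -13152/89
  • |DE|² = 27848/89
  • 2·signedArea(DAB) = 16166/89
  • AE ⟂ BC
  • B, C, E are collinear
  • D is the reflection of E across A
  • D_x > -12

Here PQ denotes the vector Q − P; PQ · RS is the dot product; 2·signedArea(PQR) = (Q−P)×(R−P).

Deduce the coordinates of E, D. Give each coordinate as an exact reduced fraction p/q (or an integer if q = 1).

D = (-1067/89, 767/89)
E = (-713/89, -767/89)

1. E_x = -713/89  [B, C, E are collinear ∩ AE ⟂ BC]
2. E_y = -767/89  [B, C, E are collinear ∩ AE ⟂ BC]
   → E = (-713/89, -767/89)
3. D_x = -1067/89  [D is the reflection of E across A]
4. D_y = 767/89  [D is the reflection of E across A]
   → D = (-1067/89, 767/89)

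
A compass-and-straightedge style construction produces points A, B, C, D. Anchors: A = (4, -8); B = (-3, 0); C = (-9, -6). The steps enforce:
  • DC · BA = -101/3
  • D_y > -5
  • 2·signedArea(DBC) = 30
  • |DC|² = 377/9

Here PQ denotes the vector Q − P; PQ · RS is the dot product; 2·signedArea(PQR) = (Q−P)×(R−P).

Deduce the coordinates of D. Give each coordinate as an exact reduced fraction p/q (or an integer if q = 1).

1. D_x = -8/3  [DC · BA = -101/3 ∩ 2·signedArea(DBC) = 30]
2. D_y = -14/3  [DC · BA = -101/3 ∩ 2·signedArea(DBC) = 30]
   → D = (-8/3, -14/3)

D = (-8/3, -14/3)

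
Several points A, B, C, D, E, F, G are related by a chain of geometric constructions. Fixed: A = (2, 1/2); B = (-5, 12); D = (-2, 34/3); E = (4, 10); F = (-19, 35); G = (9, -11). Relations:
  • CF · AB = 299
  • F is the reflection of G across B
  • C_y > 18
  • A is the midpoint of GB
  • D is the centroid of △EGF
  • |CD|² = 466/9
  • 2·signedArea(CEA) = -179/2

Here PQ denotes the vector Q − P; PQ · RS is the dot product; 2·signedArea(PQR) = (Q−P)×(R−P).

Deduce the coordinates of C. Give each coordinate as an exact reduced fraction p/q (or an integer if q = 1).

1. C_x = -11/3  [2·signedArea(CEA) = -179/2 ∩ CF · AB = 299]
2. C_y = 55/3  [2·signedArea(CEA) = -179/2 ∩ CF · AB = 299]
   → C = (-11/3, 55/3)

C = (-11/3, 55/3)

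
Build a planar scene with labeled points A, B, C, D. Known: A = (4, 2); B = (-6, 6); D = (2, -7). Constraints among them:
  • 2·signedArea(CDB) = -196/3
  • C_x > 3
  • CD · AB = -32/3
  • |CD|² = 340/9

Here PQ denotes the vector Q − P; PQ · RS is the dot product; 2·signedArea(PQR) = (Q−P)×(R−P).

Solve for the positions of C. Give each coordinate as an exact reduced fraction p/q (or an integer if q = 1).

1. C_x = 10/3  [2·signedArea(CDB) = -196/3 ∩ CD · AB = -32/3]
2. C_y = -1  [2·signedArea(CDB) = -196/3 ∩ CD · AB = -32/3]
   → C = (10/3, -1)

C = (10/3, -1)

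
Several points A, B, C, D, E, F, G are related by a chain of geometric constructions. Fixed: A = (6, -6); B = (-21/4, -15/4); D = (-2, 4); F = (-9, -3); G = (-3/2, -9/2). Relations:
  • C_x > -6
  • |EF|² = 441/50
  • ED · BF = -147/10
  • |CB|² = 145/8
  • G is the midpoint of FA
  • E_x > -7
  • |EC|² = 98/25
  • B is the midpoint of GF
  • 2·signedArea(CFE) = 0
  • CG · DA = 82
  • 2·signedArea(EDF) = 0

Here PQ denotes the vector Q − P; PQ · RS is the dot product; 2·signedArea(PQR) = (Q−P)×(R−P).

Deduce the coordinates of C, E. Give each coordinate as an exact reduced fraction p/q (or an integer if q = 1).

C = (-11/2, 1/2)
E = (-69/10, -9/10)

1. C_x = -11/2  [line -8·x + 10·y + -49 = 0 ∩ |CB|² = 145/8]
2. C_y = 1/2  [line -8·x + 10·y + -49 = 0 ∩ |CB|² = 145/8]
   → C = (-11/2, 1/2)
3. E_x = -69/10  [2·signedArea(CFE) = 0 ∩ ED · BF = -147/10]
4. E_y = -9/10  [2·signedArea(CFE) = 0 ∩ ED · BF = -147/10]
   → E = (-69/10, -9/10)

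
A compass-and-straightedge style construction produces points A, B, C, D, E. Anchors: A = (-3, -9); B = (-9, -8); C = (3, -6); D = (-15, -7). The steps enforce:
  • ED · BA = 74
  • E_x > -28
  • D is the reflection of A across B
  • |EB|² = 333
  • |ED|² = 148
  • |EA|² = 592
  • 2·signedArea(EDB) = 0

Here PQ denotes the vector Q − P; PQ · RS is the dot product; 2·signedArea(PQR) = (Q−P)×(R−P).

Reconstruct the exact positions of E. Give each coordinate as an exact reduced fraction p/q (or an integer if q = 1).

1. E_x = -27  [2·signedArea(EDB) = 0 ∩ ED · BA = 74]
2. E_y = -5  [2·signedArea(EDB) = 0 ∩ ED · BA = 74]
   → E = (-27, -5)

E = (-27, -5)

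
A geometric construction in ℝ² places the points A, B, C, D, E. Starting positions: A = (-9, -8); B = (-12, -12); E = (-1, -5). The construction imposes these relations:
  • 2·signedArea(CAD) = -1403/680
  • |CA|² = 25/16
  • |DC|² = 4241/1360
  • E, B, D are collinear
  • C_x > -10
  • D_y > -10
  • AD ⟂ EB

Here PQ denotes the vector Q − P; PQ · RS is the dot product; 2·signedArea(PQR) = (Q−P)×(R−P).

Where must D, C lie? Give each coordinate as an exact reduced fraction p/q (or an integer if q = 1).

C = (-39/4, -9)
D = (-1369/170, -1613/170)

1. D_x = -1369/170  [E, B, D are collinear ∩ AD ⟂ EB]
2. D_y = -1613/170  [E, B, D are collinear ∩ AD ⟂ EB]
   → D = (-1369/170, -1613/170)
3. C_x = -39/4  [line 253/170·x + 161/170·y + 15663/680 = 0 ∩ |CA|² = 25/16]
4. C_y = -9  [line 253/170·x + 161/170·y + 15663/680 = 0 ∩ |CA|² = 25/16]
   → C = (-39/4, -9)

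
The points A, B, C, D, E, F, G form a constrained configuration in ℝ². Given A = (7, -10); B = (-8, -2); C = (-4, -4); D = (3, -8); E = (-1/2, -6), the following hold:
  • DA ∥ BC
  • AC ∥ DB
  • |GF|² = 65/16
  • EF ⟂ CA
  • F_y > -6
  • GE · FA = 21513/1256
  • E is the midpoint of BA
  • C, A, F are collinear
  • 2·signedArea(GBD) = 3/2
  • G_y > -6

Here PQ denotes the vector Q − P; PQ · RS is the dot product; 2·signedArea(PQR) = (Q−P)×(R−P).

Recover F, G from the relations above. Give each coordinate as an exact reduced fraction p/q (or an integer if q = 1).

1. F_x = -145/314  [C, A, F are collinear ∩ EF ⟂ CA]
2. F_y = -931/157  [C, A, F are collinear ∩ EF ⟂ CA]
   → F = (-145/314, -931/157)
3. G_x = -9/4  [2·signedArea(GBD) = 3/2 ∩ GE · FA = 21513/1256]
4. G_y = -5  [2·signedArea(GBD) = 3/2 ∩ GE · FA = 21513/1256]
   → G = (-9/4, -5)

F = (-145/314, -931/157)
G = (-9/4, -5)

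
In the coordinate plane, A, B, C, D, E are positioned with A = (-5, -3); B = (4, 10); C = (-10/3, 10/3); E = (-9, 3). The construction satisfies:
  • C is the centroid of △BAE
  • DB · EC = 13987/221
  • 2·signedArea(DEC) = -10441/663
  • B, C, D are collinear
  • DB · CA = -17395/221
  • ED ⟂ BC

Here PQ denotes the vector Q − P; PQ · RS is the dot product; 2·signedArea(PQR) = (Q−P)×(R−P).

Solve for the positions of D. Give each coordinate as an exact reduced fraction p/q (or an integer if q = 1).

D = (-1459/221, 80/221)

1. D_x = -1459/221  [B, C, D are collinear ∩ ED ⟂ BC]
2. D_y = 80/221  [B, C, D are collinear ∩ ED ⟂ BC]
   → D = (-1459/221, 80/221)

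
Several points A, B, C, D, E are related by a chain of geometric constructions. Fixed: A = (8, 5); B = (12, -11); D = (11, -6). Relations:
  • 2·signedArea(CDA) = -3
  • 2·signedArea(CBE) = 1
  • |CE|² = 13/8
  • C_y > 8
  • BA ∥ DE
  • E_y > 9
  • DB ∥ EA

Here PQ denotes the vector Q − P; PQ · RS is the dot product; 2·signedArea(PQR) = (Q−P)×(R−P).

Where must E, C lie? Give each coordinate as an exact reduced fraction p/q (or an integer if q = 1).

1. E_x = 7  [DB ∥ EA ∩ BA ∥ DE]
2. E_y = 10  [DB ∥ EA ∩ BA ∥ DE]
   → E = (7, 10)
3. C_x = 29/4  [2·signedArea(CBE) = 1 ∩ 2·signedArea(CDA) = -3]
4. C_y = 35/4  [2·signedArea(CBE) = 1 ∩ 2·signedArea(CDA) = -3]
   → C = (29/4, 35/4)

C = (29/4, 35/4)
E = (7, 10)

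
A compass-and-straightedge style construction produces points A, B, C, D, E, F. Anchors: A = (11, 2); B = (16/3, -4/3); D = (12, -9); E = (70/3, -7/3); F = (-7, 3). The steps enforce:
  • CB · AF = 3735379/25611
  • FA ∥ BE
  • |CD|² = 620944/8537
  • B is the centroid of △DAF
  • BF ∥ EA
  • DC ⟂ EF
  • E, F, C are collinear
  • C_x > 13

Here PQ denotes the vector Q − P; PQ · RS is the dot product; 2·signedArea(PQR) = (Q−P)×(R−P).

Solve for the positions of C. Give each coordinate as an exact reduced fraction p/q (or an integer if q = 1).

1. C_x = 115052/8537  [E, F, C are collinear ∩ DC ⟂ EF]
2. C_y = -5125/8537  [E, F, C are collinear ∩ DC ⟂ EF]
   → C = (115052/8537, -5125/8537)

C = (115052/8537, -5125/8537)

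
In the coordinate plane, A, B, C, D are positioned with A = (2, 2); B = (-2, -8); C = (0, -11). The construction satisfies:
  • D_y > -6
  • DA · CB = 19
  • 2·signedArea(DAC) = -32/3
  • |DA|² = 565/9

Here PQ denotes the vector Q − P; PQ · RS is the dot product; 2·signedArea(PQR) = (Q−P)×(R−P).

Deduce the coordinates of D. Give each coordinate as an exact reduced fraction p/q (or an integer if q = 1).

D = (0, -17/3)

1. D_x = 0  [2·signedArea(DAC) = -32/3 ∩ DA · CB = 19]
2. D_y = -17/3  [2·signedArea(DAC) = -32/3 ∩ DA · CB = 19]
   → D = (0, -17/3)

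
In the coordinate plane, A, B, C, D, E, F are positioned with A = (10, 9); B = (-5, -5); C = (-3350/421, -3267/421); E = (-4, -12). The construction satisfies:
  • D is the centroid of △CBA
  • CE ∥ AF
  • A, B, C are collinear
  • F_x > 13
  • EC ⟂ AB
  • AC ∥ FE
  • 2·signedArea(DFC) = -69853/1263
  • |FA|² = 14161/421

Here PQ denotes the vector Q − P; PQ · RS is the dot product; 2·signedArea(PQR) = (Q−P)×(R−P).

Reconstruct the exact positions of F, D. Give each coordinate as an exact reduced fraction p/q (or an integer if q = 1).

1. F_x = 5876/421  [AC ∥ FE ∩ CE ∥ AF]
2. F_y = 2004/421  [AC ∥ FE ∩ CE ∥ AF]
   → F = (5876/421, 2004/421)
3. D_x = -415/421  [D is the centroid of △CBA]
4. D_y = -1583/1263  [D is the centroid of △CBA]
   → D = (-415/421, -1583/1263)

D = (-415/421, -1583/1263)
F = (5876/421, 2004/421)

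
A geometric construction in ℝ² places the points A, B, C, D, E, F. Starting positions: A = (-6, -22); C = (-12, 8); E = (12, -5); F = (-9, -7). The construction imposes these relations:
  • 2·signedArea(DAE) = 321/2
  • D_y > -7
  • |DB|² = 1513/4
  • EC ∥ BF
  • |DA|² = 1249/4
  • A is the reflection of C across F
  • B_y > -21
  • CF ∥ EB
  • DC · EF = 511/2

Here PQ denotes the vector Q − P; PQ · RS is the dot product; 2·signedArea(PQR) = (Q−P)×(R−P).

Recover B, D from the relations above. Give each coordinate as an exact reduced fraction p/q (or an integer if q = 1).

B = (15, -20)
D = (3/2, -6)

1. B_x = 15  [EC ∥ BF ∩ CF ∥ EB]
2. B_y = -20  [EC ∥ BF ∩ CF ∥ EB]
   → B = (15, -20)
3. D_x = 3/2  [2·signedArea(DAE) = 321/2 ∩ DC · EF = 511/2]
4. D_y = -6  [2·signedArea(DAE) = 321/2 ∩ DC · EF = 511/2]
   → D = (3/2, -6)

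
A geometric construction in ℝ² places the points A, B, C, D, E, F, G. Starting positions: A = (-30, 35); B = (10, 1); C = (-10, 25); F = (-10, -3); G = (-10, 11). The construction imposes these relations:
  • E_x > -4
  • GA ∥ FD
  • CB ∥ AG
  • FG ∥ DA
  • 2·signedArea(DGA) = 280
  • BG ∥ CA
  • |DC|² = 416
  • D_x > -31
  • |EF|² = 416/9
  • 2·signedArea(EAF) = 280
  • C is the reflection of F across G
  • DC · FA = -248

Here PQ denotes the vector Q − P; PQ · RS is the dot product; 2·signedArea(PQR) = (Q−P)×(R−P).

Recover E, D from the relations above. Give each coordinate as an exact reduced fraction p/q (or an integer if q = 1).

D = (-30, 21)
E = (-10/3, -5/3)

1. E_x = -10/3  [line 38·x + 20·y + 160 = 0 ∩ |EF|² = 416/9]
2. E_y = -5/3  [line 38·x + 20·y + 160 = 0 ∩ |EF|² = 416/9]
   → E = (-10/3, -5/3)
3. D_x = -30  [FG ∥ DA ∩ GA ∥ FD]
4. D_y = 21  [FG ∥ DA ∩ GA ∥ FD]
   → D = (-30, 21)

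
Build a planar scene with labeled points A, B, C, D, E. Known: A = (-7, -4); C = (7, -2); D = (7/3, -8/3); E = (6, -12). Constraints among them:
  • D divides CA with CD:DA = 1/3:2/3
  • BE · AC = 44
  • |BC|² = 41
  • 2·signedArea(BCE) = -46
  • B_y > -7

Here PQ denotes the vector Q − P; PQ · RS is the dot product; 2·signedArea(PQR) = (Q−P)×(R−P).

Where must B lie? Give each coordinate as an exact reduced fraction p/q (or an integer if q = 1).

B = (2, -6)

1. B_x = 2  [2·signedArea(BCE) = -46 ∩ BE · AC = 44]
2. B_y = -6  [2·signedArea(BCE) = -46 ∩ BE · AC = 44]
   → B = (2, -6)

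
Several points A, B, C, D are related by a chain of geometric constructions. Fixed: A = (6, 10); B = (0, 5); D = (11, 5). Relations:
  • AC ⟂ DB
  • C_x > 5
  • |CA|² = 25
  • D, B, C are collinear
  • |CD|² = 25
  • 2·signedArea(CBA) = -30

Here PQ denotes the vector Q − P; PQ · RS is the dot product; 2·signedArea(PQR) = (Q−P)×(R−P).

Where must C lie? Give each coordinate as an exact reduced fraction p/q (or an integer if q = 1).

C = (6, 5)

1. C_x = 6  [D, B, C are collinear ∩ AC ⟂ DB]
2. C_y = 5  [D, B, C are collinear ∩ AC ⟂ DB]
   → C = (6, 5)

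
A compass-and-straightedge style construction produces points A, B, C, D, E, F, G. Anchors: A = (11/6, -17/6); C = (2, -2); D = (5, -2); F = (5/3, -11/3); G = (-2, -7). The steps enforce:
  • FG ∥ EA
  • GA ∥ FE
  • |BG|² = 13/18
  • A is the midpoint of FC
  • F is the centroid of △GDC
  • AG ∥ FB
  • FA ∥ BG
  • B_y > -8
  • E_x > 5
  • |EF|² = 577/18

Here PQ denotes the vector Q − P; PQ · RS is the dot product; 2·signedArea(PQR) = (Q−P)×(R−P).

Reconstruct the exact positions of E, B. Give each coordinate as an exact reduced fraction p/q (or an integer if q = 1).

B = (-13/6, -47/6)
E = (11/2, 1/2)

1. E_x = 11/2  [FG ∥ EA ∩ GA ∥ FE]
2. E_y = 1/2  [FG ∥ EA ∩ GA ∥ FE]
   → E = (11/2, 1/2)
3. B_x = -13/6  [FA ∥ BG ∩ AG ∥ FB]
4. B_y = -47/6  [FA ∥ BG ∩ AG ∥ FB]
   → B = (-13/6, -47/6)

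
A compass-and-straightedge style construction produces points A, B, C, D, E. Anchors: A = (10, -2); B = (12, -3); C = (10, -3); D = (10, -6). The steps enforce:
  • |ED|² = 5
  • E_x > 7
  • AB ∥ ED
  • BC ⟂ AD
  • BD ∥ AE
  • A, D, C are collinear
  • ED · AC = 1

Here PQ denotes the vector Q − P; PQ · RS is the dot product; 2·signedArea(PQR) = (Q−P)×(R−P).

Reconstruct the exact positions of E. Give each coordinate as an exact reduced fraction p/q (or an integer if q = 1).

1. E_x = 8  [AB ∥ ED ∩ BD ∥ AE]
2. E_y = -5  [AB ∥ ED ∩ BD ∥ AE]
   → E = (8, -5)

E = (8, -5)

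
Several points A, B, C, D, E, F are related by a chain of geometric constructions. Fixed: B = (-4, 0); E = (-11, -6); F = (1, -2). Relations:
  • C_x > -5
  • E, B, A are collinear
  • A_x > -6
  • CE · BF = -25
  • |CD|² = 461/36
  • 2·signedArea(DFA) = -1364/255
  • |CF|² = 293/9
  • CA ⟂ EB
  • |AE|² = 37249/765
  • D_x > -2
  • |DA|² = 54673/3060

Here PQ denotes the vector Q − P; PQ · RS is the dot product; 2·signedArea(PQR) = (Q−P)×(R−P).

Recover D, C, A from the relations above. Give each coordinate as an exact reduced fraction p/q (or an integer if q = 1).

A = (-1454/255, -124/85)
C = (-14/3, -8/3)
D = (-3/2, -1)

1. A_x = -1454/255  [line -6·x + 7·y + -24 = 0 ∩ |AE|² = 37249/765]
2. A_y = -124/85  [line -6·x + 7·y + -24 = 0 ∩ |AE|² = 37249/765]
   → A = (-1454/255, -124/85)
3. D_x = -3/2  [line -46/85·x + -1709/255·y + -1916/255 = 0 ∩ |DA|² = 54673/3060]
4. D_y = -1  [line -46/85·x + -1709/255·y + -1916/255 = 0 ∩ |DA|² = 54673/3060]
   → D = (-3/2, -1)
5. C_x = -14/3  [CE · BF = -25 ∩ CA ⟂ EB]
6. C_y = -8/3  [CE · BF = -25 ∩ CA ⟂ EB]
   → C = (-14/3, -8/3)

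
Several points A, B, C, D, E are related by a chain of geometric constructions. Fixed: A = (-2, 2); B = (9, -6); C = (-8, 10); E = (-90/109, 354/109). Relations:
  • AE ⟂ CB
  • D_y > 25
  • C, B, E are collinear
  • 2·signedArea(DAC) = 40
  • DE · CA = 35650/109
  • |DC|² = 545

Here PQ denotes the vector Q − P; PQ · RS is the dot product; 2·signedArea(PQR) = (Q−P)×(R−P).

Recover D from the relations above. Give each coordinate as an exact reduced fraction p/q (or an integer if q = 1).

D = (-25, 26)

1. D_x = -25  [DE · CA = 35650/109 ∩ 2·signedArea(DAC) = 40]
2. D_y = 26  [DE · CA = 35650/109 ∩ 2·signedArea(DAC) = 40]
   → D = (-25, 26)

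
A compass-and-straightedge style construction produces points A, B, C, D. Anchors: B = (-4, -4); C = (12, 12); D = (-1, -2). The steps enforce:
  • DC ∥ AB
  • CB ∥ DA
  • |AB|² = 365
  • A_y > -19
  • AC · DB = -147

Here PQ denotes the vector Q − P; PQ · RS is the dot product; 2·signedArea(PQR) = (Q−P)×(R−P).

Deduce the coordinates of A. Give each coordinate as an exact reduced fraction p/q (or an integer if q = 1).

1. A_x = -17  [DC ∥ AB ∩ CB ∥ DA]
2. A_y = -18  [DC ∥ AB ∩ CB ∥ DA]
   → A = (-17, -18)

A = (-17, -18)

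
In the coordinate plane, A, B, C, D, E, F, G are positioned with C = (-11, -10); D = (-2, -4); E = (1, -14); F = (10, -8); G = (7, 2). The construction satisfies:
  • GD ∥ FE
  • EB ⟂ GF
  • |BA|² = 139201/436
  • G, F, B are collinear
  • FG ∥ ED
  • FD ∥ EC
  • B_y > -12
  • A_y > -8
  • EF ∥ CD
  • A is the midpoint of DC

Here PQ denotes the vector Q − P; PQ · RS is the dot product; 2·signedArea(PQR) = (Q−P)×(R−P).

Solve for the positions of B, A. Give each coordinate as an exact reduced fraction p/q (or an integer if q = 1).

A = (-13/2, -7)
B = (1189/109, -1202/109)

1. B_x = 1189/109  [G, F, B are collinear ∩ EB ⟂ GF]
2. B_y = -1202/109  [G, F, B are collinear ∩ EB ⟂ GF]
   → B = (1189/109, -1202/109)
3. A_x = -13/2  [A is the midpoint of DC]
4. A_y = -7  [A is the midpoint of DC]
   → A = (-13/2, -7)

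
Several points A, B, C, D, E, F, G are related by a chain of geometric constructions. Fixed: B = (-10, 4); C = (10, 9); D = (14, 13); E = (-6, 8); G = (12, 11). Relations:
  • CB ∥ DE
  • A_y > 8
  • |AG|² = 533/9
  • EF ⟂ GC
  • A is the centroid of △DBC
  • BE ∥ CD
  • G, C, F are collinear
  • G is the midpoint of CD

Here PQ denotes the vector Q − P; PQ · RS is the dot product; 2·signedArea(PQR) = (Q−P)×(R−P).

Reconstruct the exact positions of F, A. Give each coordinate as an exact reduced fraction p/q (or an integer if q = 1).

A = (14/3, 26/3)
F = (3/2, 1/2)

1. F_x = 3/2  [G, C, F are collinear ∩ EF ⟂ GC]
2. F_y = 1/2  [G, C, F are collinear ∩ EF ⟂ GC]
   → F = (3/2, 1/2)
3. A_x = 14/3  [A is the centroid of △DBC]
4. A_y = 26/3  [A is the centroid of △DBC]
   → A = (14/3, 26/3)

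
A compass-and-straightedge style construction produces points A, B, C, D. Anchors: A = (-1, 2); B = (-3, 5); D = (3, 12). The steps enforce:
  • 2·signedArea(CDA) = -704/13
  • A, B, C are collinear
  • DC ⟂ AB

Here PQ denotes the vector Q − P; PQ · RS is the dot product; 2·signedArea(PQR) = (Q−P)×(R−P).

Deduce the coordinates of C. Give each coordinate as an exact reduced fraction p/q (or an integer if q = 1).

1. C_x = -57/13  [A, B, C are collinear ∩ DC ⟂ AB]
2. C_y = 92/13  [A, B, C are collinear ∩ DC ⟂ AB]
   → C = (-57/13, 92/13)

C = (-57/13, 92/13)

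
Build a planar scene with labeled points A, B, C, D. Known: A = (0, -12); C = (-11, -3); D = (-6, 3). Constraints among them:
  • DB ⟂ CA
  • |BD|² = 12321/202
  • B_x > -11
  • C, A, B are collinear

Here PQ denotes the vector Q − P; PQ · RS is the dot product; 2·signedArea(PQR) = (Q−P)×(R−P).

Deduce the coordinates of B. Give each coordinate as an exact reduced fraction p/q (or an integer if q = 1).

1. B_x = -2211/202  [C, A, B are collinear ∩ DB ⟂ CA]
2. B_y = -615/202  [C, A, B are collinear ∩ DB ⟂ CA]
   → B = (-2211/202, -615/202)

B = (-2211/202, -615/202)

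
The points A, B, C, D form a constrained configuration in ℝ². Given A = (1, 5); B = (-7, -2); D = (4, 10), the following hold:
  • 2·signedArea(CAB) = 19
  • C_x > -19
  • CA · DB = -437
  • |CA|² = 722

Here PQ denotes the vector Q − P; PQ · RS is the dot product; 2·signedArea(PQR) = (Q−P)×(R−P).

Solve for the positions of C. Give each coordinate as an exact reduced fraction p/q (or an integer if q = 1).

1. C_x = -18  [CA · DB = -437 ∩ 2·signedArea(CAB) = 19]
2. C_y = -14  [CA · DB = -437 ∩ 2·signedArea(CAB) = 19]
   → C = (-18, -14)

C = (-18, -14)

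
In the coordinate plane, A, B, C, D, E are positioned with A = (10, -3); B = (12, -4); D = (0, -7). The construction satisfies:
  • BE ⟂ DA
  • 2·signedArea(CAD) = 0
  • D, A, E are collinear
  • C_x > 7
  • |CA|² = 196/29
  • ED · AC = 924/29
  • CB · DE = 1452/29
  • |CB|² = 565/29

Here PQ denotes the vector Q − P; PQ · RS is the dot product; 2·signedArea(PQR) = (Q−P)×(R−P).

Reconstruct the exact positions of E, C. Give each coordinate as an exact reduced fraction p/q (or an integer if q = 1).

C = (220/29, -115/29)
E = (330/29, -71/29)

1. E_x = 330/29  [D, A, E are collinear ∩ BE ⟂ DA]
2. E_y = -71/29  [D, A, E are collinear ∩ BE ⟂ DA]
   → E = (330/29, -71/29)
3. C_x = 220/29  [2·signedArea(CAD) = 0 ∩ ED · AC = 924/29]
4. C_y = -115/29  [2·signedArea(CAD) = 0 ∩ ED · AC = 924/29]
   → C = (220/29, -115/29)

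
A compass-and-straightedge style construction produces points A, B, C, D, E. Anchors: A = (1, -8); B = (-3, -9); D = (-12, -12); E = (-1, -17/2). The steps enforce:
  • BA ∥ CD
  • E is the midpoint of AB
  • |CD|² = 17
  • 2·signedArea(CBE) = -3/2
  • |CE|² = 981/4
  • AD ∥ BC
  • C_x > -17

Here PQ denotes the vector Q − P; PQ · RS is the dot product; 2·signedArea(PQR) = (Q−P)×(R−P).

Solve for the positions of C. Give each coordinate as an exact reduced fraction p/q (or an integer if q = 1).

C = (-16, -13)

1. C_x = -16  [BA ∥ CD ∩ AD ∥ BC]
2. C_y = -13  [BA ∥ CD ∩ AD ∥ BC]
   → C = (-16, -13)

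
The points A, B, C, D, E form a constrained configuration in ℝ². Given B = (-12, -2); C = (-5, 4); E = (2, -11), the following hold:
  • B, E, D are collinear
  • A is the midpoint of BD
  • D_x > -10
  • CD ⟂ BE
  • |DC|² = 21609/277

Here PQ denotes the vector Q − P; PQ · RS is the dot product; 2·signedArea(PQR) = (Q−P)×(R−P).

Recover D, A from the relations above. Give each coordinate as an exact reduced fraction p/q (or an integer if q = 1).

1. D_x = -2708/277  [B, E, D are collinear ∩ CD ⟂ BE]
2. D_y = -950/277  [B, E, D are collinear ∩ CD ⟂ BE]
   → D = (-2708/277, -950/277)
3. A_x = -3016/277  [A is the midpoint of BD]
4. A_y = -752/277  [A is the midpoint of BD]
   → A = (-3016/277, -752/277)

A = (-3016/277, -752/277)
D = (-2708/277, -950/277)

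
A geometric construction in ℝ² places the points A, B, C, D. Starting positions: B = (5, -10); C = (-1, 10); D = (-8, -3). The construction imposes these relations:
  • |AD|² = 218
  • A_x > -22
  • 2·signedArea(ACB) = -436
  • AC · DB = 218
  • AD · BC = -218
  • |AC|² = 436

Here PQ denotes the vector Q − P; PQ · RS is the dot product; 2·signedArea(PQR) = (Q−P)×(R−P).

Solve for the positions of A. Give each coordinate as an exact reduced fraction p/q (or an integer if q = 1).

1. A_x = -21  [AD · BC = -218 ∩ 2·signedArea(ACB) = -436]
2. A_y = 4  [AD · BC = -218 ∩ 2·signedArea(ACB) = -436]
   → A = (-21, 4)

A = (-21, 4)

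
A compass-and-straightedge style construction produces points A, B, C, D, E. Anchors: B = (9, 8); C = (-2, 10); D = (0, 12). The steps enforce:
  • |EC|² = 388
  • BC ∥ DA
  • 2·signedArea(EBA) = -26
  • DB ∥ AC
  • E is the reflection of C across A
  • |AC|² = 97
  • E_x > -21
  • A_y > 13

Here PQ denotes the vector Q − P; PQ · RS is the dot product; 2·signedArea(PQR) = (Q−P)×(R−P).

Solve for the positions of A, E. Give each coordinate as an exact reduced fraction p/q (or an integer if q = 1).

1. A_x = -11  [DB ∥ AC ∩ BC ∥ DA]
2. A_y = 14  [DB ∥ AC ∩ BC ∥ DA]
   → A = (-11, 14)
3. E_x = -20  [E is the reflection of C across A]
4. E_y = 18  [E is the reflection of C across A]
   → E = (-20, 18)

A = (-11, 14)
E = (-20, 18)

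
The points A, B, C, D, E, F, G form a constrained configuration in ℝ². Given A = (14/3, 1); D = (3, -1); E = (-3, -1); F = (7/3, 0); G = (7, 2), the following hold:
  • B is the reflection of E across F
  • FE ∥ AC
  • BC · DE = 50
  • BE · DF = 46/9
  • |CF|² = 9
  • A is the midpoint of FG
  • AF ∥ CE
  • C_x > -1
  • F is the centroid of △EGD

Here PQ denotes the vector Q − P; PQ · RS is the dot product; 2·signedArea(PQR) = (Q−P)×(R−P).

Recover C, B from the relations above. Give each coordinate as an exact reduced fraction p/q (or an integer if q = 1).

B = (23/3, 1)
C = (-2/3, 0)

1. C_x = -2/3  [AF ∥ CE ∩ FE ∥ AC]
2. C_y = 0  [AF ∥ CE ∩ FE ∥ AC]
   → C = (-2/3, 0)
3. B_x = 23/3  [B is the reflection of E across F]
4. B_y = 1  [B is the reflection of E across F]
   → B = (23/3, 1)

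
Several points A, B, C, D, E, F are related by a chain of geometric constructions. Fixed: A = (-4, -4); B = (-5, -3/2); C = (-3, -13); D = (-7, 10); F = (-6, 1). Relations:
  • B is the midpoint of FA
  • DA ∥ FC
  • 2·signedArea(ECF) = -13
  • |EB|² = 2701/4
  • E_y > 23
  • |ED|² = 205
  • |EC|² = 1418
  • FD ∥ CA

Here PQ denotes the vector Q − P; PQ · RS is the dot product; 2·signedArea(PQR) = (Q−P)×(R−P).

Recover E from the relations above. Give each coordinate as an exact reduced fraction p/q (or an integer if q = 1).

E = (-10, 24)

1. E_x = -10  [line -14·x + -3·y + -68 = 0 ∩ |ED|² = 205]
2. E_y = 24  [line -14·x + -3·y + -68 = 0 ∩ |ED|² = 205]
   → E = (-10, 24)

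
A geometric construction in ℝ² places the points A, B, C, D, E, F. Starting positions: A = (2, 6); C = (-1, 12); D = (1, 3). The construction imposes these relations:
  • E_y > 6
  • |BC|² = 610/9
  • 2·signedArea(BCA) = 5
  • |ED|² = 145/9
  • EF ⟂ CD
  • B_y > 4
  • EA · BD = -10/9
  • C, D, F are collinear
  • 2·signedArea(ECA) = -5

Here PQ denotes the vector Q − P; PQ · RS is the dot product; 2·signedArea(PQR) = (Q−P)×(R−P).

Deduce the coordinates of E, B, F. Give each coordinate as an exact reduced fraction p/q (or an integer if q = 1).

1. E_x = 2/3  [line 6·x + 3·y + -25 = 0 ∩ |ED|² = 145/9]
2. E_y = 7  [line 6·x + 3·y + -25 = 0 ∩ |ED|² = 145/9]
   → E = (2/3, 7)
3. B_x = 10/3  [2·signedArea(BCA) = 5 ∩ EA · BD = -10/9]
4. B_y = 5  [2·signedArea(BCA) = 5 ∩ EA · BD = -10/9]
   → B = (10/3, 5)
5. F_x = 7/51  [C, D, F are collinear ∩ EF ⟂ CD]
6. F_y = 117/17  [C, D, F are collinear ∩ EF ⟂ CD]
   → F = (7/51, 117/17)

B = (10/3, 5)
E = (2/3, 7)
F = (7/51, 117/17)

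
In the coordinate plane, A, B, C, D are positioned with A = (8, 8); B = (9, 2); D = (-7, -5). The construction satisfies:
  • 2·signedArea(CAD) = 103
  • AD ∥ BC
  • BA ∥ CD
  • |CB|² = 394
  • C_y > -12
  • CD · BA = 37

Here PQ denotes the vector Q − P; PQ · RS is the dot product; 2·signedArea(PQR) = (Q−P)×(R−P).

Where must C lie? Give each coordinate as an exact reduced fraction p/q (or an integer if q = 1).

C = (-6, -11)

1. C_x = -6  [BA ∥ CD ∩ AD ∥ BC]
2. C_y = -11  [BA ∥ CD ∩ AD ∥ BC]
   → C = (-6, -11)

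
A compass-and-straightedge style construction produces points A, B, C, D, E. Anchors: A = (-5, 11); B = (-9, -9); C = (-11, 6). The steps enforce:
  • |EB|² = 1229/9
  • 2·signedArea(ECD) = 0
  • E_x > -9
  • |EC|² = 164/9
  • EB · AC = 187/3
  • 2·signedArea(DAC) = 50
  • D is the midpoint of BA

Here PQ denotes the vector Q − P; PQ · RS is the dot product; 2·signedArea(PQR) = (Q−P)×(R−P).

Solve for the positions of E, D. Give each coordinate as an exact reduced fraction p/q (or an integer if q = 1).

D = (-7, 1)
E = (-25/3, 8/3)

1. E_x = -25/3  [line 6·x + 5·y + 110/3 = 0 ∩ |EC|² = 164/9]
2. E_y = 8/3  [line 6·x + 5·y + 110/3 = 0 ∩ |EC|² = 164/9]
   → E = (-25/3, 8/3)
3. D_x = -7  [2·signedArea(ECD) = 0 ∩ D is the midpoint of BA]
4. D_y = 1  [2·signedArea(ECD) = 0 ∩ D is the midpoint of BA]
   → D = (-7, 1)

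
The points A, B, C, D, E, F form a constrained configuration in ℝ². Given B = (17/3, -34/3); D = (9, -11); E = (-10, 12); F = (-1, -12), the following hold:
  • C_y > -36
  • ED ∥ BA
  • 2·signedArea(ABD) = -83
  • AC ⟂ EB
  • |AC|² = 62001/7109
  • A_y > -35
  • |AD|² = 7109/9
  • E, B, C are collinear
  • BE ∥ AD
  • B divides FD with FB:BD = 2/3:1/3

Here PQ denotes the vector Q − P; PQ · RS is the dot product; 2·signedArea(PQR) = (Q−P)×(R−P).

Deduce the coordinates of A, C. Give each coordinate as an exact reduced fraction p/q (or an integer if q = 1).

1. A_x = 74/3  [BE ∥ AD ∩ ED ∥ BA]
2. A_y = -103/3  [BE ∥ AD ∩ ED ∥ BA]
   → A = (74/3, -103/3)
3. C_x = 473776/21327  [E, B, C are collinear ∩ AC ⟂ EB]
4. C_y = -767336/21327  [E, B, C are collinear ∩ AC ⟂ EB]
   → C = (473776/21327, -767336/21327)

A = (74/3, -103/3)
C = (473776/21327, -767336/21327)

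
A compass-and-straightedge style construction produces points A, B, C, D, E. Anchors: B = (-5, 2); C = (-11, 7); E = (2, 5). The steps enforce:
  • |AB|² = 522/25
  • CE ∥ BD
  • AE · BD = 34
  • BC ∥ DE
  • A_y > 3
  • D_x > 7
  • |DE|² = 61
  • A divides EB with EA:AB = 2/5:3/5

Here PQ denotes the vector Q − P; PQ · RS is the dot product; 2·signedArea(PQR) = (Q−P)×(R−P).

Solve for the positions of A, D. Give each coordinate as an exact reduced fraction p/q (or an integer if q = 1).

1. A_x = -4/5  [A divides EB with EA:AB = 2/5:3/5]
2. A_y = 19/5  [A divides EB with EA:AB = 2/5:3/5]
   → A = (-4/5, 19/5)
3. D_x = 8  [BC ∥ DE ∩ CE ∥ BD]
4. D_y = 0  [BC ∥ DE ∩ CE ∥ BD]
   → D = (8, 0)

A = (-4/5, 19/5)
D = (8, 0)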